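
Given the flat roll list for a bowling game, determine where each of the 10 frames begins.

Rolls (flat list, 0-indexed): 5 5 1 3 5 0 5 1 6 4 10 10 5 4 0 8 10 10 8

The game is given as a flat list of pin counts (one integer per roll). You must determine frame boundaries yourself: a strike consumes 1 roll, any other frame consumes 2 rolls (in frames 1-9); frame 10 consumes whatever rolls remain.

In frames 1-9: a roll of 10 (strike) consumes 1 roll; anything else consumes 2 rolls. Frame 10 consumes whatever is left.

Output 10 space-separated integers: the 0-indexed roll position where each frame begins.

Frame 1 starts at roll index 0: rolls=5,5 (sum=10), consumes 2 rolls
Frame 2 starts at roll index 2: rolls=1,3 (sum=4), consumes 2 rolls
Frame 3 starts at roll index 4: rolls=5,0 (sum=5), consumes 2 rolls
Frame 4 starts at roll index 6: rolls=5,1 (sum=6), consumes 2 rolls
Frame 5 starts at roll index 8: rolls=6,4 (sum=10), consumes 2 rolls
Frame 6 starts at roll index 10: roll=10 (strike), consumes 1 roll
Frame 7 starts at roll index 11: roll=10 (strike), consumes 1 roll
Frame 8 starts at roll index 12: rolls=5,4 (sum=9), consumes 2 rolls
Frame 9 starts at roll index 14: rolls=0,8 (sum=8), consumes 2 rolls
Frame 10 starts at roll index 16: 3 remaining rolls

Answer: 0 2 4 6 8 10 11 12 14 16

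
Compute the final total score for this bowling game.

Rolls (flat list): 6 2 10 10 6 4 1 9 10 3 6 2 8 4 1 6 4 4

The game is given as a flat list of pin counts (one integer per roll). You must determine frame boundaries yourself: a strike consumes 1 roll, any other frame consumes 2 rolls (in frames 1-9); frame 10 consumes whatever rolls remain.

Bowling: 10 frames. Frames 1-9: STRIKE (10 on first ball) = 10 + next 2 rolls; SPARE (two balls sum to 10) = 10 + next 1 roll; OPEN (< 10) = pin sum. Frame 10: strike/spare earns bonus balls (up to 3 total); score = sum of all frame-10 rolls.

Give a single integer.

Frame 1: OPEN (6+2=8). Cumulative: 8
Frame 2: STRIKE. 10 + next two rolls (10+6) = 26. Cumulative: 34
Frame 3: STRIKE. 10 + next two rolls (6+4) = 20. Cumulative: 54
Frame 4: SPARE (6+4=10). 10 + next roll (1) = 11. Cumulative: 65
Frame 5: SPARE (1+9=10). 10 + next roll (10) = 20. Cumulative: 85
Frame 6: STRIKE. 10 + next two rolls (3+6) = 19. Cumulative: 104
Frame 7: OPEN (3+6=9). Cumulative: 113
Frame 8: SPARE (2+8=10). 10 + next roll (4) = 14. Cumulative: 127
Frame 9: OPEN (4+1=5). Cumulative: 132
Frame 10: SPARE. Sum of all frame-10 rolls (6+4+4) = 14. Cumulative: 146

Answer: 146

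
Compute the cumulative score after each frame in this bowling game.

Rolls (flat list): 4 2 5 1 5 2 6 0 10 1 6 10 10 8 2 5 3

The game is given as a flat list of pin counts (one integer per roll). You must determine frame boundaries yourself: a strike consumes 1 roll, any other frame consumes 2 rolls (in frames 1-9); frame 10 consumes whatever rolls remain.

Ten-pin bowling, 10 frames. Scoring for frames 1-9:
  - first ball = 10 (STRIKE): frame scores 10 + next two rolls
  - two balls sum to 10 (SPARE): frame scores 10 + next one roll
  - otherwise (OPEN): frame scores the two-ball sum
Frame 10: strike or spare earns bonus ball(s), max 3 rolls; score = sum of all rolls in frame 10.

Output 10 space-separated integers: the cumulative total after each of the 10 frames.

Frame 1: OPEN (4+2=6). Cumulative: 6
Frame 2: OPEN (5+1=6). Cumulative: 12
Frame 3: OPEN (5+2=7). Cumulative: 19
Frame 4: OPEN (6+0=6). Cumulative: 25
Frame 5: STRIKE. 10 + next two rolls (1+6) = 17. Cumulative: 42
Frame 6: OPEN (1+6=7). Cumulative: 49
Frame 7: STRIKE. 10 + next two rolls (10+8) = 28. Cumulative: 77
Frame 8: STRIKE. 10 + next two rolls (8+2) = 20. Cumulative: 97
Frame 9: SPARE (8+2=10). 10 + next roll (5) = 15. Cumulative: 112
Frame 10: OPEN. Sum of all frame-10 rolls (5+3) = 8. Cumulative: 120

Answer: 6 12 19 25 42 49 77 97 112 120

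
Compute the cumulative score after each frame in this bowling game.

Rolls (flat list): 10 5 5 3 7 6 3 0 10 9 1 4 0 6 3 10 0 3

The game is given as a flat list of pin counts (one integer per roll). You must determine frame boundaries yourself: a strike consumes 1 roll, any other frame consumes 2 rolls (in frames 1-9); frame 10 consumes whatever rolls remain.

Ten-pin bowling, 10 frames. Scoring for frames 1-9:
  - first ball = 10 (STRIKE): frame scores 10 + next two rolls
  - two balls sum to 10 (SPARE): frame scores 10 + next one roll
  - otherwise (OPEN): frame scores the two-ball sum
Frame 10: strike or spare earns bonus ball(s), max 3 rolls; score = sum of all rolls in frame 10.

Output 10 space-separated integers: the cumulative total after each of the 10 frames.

Frame 1: STRIKE. 10 + next two rolls (5+5) = 20. Cumulative: 20
Frame 2: SPARE (5+5=10). 10 + next roll (3) = 13. Cumulative: 33
Frame 3: SPARE (3+7=10). 10 + next roll (6) = 16. Cumulative: 49
Frame 4: OPEN (6+3=9). Cumulative: 58
Frame 5: SPARE (0+10=10). 10 + next roll (9) = 19. Cumulative: 77
Frame 6: SPARE (9+1=10). 10 + next roll (4) = 14. Cumulative: 91
Frame 7: OPEN (4+0=4). Cumulative: 95
Frame 8: OPEN (6+3=9). Cumulative: 104
Frame 9: STRIKE. 10 + next two rolls (0+3) = 13. Cumulative: 117
Frame 10: OPEN. Sum of all frame-10 rolls (0+3) = 3. Cumulative: 120

Answer: 20 33 49 58 77 91 95 104 117 120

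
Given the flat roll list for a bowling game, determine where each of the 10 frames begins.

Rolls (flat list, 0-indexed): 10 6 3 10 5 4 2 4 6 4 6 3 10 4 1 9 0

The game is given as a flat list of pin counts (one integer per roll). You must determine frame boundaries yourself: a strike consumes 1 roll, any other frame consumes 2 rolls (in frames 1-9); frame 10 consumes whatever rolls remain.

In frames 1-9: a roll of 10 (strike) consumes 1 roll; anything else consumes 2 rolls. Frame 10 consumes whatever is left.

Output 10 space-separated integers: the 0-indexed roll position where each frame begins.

Answer: 0 1 3 4 6 8 10 12 13 15

Derivation:
Frame 1 starts at roll index 0: roll=10 (strike), consumes 1 roll
Frame 2 starts at roll index 1: rolls=6,3 (sum=9), consumes 2 rolls
Frame 3 starts at roll index 3: roll=10 (strike), consumes 1 roll
Frame 4 starts at roll index 4: rolls=5,4 (sum=9), consumes 2 rolls
Frame 5 starts at roll index 6: rolls=2,4 (sum=6), consumes 2 rolls
Frame 6 starts at roll index 8: rolls=6,4 (sum=10), consumes 2 rolls
Frame 7 starts at roll index 10: rolls=6,3 (sum=9), consumes 2 rolls
Frame 8 starts at roll index 12: roll=10 (strike), consumes 1 roll
Frame 9 starts at roll index 13: rolls=4,1 (sum=5), consumes 2 rolls
Frame 10 starts at roll index 15: 2 remaining rolls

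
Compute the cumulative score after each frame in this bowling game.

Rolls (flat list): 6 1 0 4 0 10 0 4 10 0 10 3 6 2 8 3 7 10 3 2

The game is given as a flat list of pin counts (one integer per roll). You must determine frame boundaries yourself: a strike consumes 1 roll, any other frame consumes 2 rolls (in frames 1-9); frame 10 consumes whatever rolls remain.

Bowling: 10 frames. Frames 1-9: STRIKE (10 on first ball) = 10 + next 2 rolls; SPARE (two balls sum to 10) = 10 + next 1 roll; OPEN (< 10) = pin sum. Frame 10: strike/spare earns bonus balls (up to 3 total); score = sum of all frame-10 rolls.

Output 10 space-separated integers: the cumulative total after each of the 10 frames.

Answer: 7 11 21 25 45 58 67 80 100 115

Derivation:
Frame 1: OPEN (6+1=7). Cumulative: 7
Frame 2: OPEN (0+4=4). Cumulative: 11
Frame 3: SPARE (0+10=10). 10 + next roll (0) = 10. Cumulative: 21
Frame 4: OPEN (0+4=4). Cumulative: 25
Frame 5: STRIKE. 10 + next two rolls (0+10) = 20. Cumulative: 45
Frame 6: SPARE (0+10=10). 10 + next roll (3) = 13. Cumulative: 58
Frame 7: OPEN (3+6=9). Cumulative: 67
Frame 8: SPARE (2+8=10). 10 + next roll (3) = 13. Cumulative: 80
Frame 9: SPARE (3+7=10). 10 + next roll (10) = 20. Cumulative: 100
Frame 10: STRIKE. Sum of all frame-10 rolls (10+3+2) = 15. Cumulative: 115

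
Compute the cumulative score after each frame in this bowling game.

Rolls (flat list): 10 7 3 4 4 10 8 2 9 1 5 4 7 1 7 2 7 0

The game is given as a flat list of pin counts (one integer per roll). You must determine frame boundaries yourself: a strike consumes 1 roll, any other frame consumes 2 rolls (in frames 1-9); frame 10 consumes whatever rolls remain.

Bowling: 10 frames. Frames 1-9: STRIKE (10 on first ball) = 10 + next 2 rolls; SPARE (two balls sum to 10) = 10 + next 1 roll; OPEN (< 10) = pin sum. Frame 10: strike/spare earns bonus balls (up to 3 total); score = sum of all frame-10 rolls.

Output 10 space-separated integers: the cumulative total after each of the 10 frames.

Frame 1: STRIKE. 10 + next two rolls (7+3) = 20. Cumulative: 20
Frame 2: SPARE (7+3=10). 10 + next roll (4) = 14. Cumulative: 34
Frame 3: OPEN (4+4=8). Cumulative: 42
Frame 4: STRIKE. 10 + next two rolls (8+2) = 20. Cumulative: 62
Frame 5: SPARE (8+2=10). 10 + next roll (9) = 19. Cumulative: 81
Frame 6: SPARE (9+1=10). 10 + next roll (5) = 15. Cumulative: 96
Frame 7: OPEN (5+4=9). Cumulative: 105
Frame 8: OPEN (7+1=8). Cumulative: 113
Frame 9: OPEN (7+2=9). Cumulative: 122
Frame 10: OPEN. Sum of all frame-10 rolls (7+0) = 7. Cumulative: 129

Answer: 20 34 42 62 81 96 105 113 122 129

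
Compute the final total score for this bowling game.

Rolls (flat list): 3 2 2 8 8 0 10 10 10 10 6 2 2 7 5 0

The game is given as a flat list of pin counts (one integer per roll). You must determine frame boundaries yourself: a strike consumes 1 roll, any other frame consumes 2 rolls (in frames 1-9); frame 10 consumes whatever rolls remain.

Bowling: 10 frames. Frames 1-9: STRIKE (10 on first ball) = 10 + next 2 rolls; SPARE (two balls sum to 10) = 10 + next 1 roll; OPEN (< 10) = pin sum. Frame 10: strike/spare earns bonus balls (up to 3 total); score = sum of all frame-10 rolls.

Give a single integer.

Answer: 157

Derivation:
Frame 1: OPEN (3+2=5). Cumulative: 5
Frame 2: SPARE (2+8=10). 10 + next roll (8) = 18. Cumulative: 23
Frame 3: OPEN (8+0=8). Cumulative: 31
Frame 4: STRIKE. 10 + next two rolls (10+10) = 30. Cumulative: 61
Frame 5: STRIKE. 10 + next two rolls (10+10) = 30. Cumulative: 91
Frame 6: STRIKE. 10 + next two rolls (10+6) = 26. Cumulative: 117
Frame 7: STRIKE. 10 + next two rolls (6+2) = 18. Cumulative: 135
Frame 8: OPEN (6+2=8). Cumulative: 143
Frame 9: OPEN (2+7=9). Cumulative: 152
Frame 10: OPEN. Sum of all frame-10 rolls (5+0) = 5. Cumulative: 157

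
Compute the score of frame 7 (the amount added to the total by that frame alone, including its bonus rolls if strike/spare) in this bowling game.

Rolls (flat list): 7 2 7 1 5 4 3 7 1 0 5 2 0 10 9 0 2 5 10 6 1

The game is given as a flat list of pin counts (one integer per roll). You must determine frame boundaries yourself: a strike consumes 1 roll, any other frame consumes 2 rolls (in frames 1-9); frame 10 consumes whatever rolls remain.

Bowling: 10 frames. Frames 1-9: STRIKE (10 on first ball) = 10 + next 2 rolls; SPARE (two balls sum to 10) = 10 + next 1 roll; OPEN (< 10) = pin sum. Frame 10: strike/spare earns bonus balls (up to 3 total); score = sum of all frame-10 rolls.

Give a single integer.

Answer: 19

Derivation:
Frame 1: OPEN (7+2=9). Cumulative: 9
Frame 2: OPEN (7+1=8). Cumulative: 17
Frame 3: OPEN (5+4=9). Cumulative: 26
Frame 4: SPARE (3+7=10). 10 + next roll (1) = 11. Cumulative: 37
Frame 5: OPEN (1+0=1). Cumulative: 38
Frame 6: OPEN (5+2=7). Cumulative: 45
Frame 7: SPARE (0+10=10). 10 + next roll (9) = 19. Cumulative: 64
Frame 8: OPEN (9+0=9). Cumulative: 73
Frame 9: OPEN (2+5=7). Cumulative: 80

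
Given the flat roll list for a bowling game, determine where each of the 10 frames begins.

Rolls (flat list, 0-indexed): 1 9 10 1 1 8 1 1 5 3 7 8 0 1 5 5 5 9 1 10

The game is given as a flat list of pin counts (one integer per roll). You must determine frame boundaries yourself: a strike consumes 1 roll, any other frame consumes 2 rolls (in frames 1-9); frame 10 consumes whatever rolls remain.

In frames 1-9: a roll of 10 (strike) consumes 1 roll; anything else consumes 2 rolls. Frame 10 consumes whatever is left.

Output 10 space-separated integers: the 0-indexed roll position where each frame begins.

Answer: 0 2 3 5 7 9 11 13 15 17

Derivation:
Frame 1 starts at roll index 0: rolls=1,9 (sum=10), consumes 2 rolls
Frame 2 starts at roll index 2: roll=10 (strike), consumes 1 roll
Frame 3 starts at roll index 3: rolls=1,1 (sum=2), consumes 2 rolls
Frame 4 starts at roll index 5: rolls=8,1 (sum=9), consumes 2 rolls
Frame 5 starts at roll index 7: rolls=1,5 (sum=6), consumes 2 rolls
Frame 6 starts at roll index 9: rolls=3,7 (sum=10), consumes 2 rolls
Frame 7 starts at roll index 11: rolls=8,0 (sum=8), consumes 2 rolls
Frame 8 starts at roll index 13: rolls=1,5 (sum=6), consumes 2 rolls
Frame 9 starts at roll index 15: rolls=5,5 (sum=10), consumes 2 rolls
Frame 10 starts at roll index 17: 3 remaining rolls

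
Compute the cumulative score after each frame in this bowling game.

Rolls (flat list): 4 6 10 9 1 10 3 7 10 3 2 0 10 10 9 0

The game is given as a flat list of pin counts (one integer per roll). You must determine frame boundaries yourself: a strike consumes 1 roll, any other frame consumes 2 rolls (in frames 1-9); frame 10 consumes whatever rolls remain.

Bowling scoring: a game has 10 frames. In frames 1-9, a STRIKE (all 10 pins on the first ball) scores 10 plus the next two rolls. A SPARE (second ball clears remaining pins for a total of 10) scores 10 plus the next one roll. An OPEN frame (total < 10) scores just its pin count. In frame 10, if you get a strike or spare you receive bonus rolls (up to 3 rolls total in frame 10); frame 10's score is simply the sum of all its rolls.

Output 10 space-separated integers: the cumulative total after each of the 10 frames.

Answer: 20 40 60 80 100 115 120 140 159 168

Derivation:
Frame 1: SPARE (4+6=10). 10 + next roll (10) = 20. Cumulative: 20
Frame 2: STRIKE. 10 + next two rolls (9+1) = 20. Cumulative: 40
Frame 3: SPARE (9+1=10). 10 + next roll (10) = 20. Cumulative: 60
Frame 4: STRIKE. 10 + next two rolls (3+7) = 20. Cumulative: 80
Frame 5: SPARE (3+7=10). 10 + next roll (10) = 20. Cumulative: 100
Frame 6: STRIKE. 10 + next two rolls (3+2) = 15. Cumulative: 115
Frame 7: OPEN (3+2=5). Cumulative: 120
Frame 8: SPARE (0+10=10). 10 + next roll (10) = 20. Cumulative: 140
Frame 9: STRIKE. 10 + next two rolls (9+0) = 19. Cumulative: 159
Frame 10: OPEN. Sum of all frame-10 rolls (9+0) = 9. Cumulative: 168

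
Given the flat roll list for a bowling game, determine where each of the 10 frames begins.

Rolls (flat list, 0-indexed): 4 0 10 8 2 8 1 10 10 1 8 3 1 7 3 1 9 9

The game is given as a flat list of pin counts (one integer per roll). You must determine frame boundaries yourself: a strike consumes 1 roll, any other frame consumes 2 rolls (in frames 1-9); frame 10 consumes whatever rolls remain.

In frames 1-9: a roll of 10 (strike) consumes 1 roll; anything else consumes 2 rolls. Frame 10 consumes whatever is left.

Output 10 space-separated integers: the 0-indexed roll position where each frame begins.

Answer: 0 2 3 5 7 8 9 11 13 15

Derivation:
Frame 1 starts at roll index 0: rolls=4,0 (sum=4), consumes 2 rolls
Frame 2 starts at roll index 2: roll=10 (strike), consumes 1 roll
Frame 3 starts at roll index 3: rolls=8,2 (sum=10), consumes 2 rolls
Frame 4 starts at roll index 5: rolls=8,1 (sum=9), consumes 2 rolls
Frame 5 starts at roll index 7: roll=10 (strike), consumes 1 roll
Frame 6 starts at roll index 8: roll=10 (strike), consumes 1 roll
Frame 7 starts at roll index 9: rolls=1,8 (sum=9), consumes 2 rolls
Frame 8 starts at roll index 11: rolls=3,1 (sum=4), consumes 2 rolls
Frame 9 starts at roll index 13: rolls=7,3 (sum=10), consumes 2 rolls
Frame 10 starts at roll index 15: 3 remaining rolls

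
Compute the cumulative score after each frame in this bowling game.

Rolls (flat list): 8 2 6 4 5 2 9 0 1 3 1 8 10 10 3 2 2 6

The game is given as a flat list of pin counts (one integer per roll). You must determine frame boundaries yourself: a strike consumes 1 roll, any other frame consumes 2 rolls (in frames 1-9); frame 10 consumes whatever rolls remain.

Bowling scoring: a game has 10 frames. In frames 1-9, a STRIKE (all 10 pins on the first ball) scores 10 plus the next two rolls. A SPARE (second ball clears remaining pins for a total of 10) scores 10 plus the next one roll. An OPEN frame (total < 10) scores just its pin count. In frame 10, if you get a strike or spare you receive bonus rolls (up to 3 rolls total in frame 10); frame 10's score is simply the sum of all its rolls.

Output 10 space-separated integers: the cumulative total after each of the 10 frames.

Answer: 16 31 38 47 51 60 83 98 103 111

Derivation:
Frame 1: SPARE (8+2=10). 10 + next roll (6) = 16. Cumulative: 16
Frame 2: SPARE (6+4=10). 10 + next roll (5) = 15. Cumulative: 31
Frame 3: OPEN (5+2=7). Cumulative: 38
Frame 4: OPEN (9+0=9). Cumulative: 47
Frame 5: OPEN (1+3=4). Cumulative: 51
Frame 6: OPEN (1+8=9). Cumulative: 60
Frame 7: STRIKE. 10 + next two rolls (10+3) = 23. Cumulative: 83
Frame 8: STRIKE. 10 + next two rolls (3+2) = 15. Cumulative: 98
Frame 9: OPEN (3+2=5). Cumulative: 103
Frame 10: OPEN. Sum of all frame-10 rolls (2+6) = 8. Cumulative: 111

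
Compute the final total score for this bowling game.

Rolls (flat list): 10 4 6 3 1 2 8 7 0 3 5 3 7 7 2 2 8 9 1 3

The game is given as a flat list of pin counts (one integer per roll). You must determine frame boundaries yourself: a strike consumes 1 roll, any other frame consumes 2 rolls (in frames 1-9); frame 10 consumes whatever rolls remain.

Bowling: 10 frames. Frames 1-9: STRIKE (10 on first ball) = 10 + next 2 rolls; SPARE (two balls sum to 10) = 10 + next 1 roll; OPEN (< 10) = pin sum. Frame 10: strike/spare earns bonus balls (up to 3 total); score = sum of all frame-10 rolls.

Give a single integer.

Answer: 127

Derivation:
Frame 1: STRIKE. 10 + next two rolls (4+6) = 20. Cumulative: 20
Frame 2: SPARE (4+6=10). 10 + next roll (3) = 13. Cumulative: 33
Frame 3: OPEN (3+1=4). Cumulative: 37
Frame 4: SPARE (2+8=10). 10 + next roll (7) = 17. Cumulative: 54
Frame 5: OPEN (7+0=7). Cumulative: 61
Frame 6: OPEN (3+5=8). Cumulative: 69
Frame 7: SPARE (3+7=10). 10 + next roll (7) = 17. Cumulative: 86
Frame 8: OPEN (7+2=9). Cumulative: 95
Frame 9: SPARE (2+8=10). 10 + next roll (9) = 19. Cumulative: 114
Frame 10: SPARE. Sum of all frame-10 rolls (9+1+3) = 13. Cumulative: 127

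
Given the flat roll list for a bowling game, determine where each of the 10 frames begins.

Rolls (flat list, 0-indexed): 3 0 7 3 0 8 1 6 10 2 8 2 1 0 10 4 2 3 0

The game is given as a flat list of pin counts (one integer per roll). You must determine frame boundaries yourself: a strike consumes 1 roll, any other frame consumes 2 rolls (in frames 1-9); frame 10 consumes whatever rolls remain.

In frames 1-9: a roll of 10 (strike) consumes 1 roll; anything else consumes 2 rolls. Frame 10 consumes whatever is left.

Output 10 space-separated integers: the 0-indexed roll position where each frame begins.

Answer: 0 2 4 6 8 9 11 13 15 17

Derivation:
Frame 1 starts at roll index 0: rolls=3,0 (sum=3), consumes 2 rolls
Frame 2 starts at roll index 2: rolls=7,3 (sum=10), consumes 2 rolls
Frame 3 starts at roll index 4: rolls=0,8 (sum=8), consumes 2 rolls
Frame 4 starts at roll index 6: rolls=1,6 (sum=7), consumes 2 rolls
Frame 5 starts at roll index 8: roll=10 (strike), consumes 1 roll
Frame 6 starts at roll index 9: rolls=2,8 (sum=10), consumes 2 rolls
Frame 7 starts at roll index 11: rolls=2,1 (sum=3), consumes 2 rolls
Frame 8 starts at roll index 13: rolls=0,10 (sum=10), consumes 2 rolls
Frame 9 starts at roll index 15: rolls=4,2 (sum=6), consumes 2 rolls
Frame 10 starts at roll index 17: 2 remaining rolls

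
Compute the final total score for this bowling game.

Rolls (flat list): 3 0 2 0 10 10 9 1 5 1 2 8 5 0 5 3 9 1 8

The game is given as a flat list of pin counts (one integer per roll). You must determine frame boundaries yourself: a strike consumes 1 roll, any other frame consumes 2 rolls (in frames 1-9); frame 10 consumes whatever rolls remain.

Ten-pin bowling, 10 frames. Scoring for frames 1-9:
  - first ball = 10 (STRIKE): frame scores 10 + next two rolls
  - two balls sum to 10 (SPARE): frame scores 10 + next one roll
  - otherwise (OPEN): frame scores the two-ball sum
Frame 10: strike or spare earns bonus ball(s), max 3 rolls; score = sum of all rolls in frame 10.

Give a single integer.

Answer: 121

Derivation:
Frame 1: OPEN (3+0=3). Cumulative: 3
Frame 2: OPEN (2+0=2). Cumulative: 5
Frame 3: STRIKE. 10 + next two rolls (10+9) = 29. Cumulative: 34
Frame 4: STRIKE. 10 + next two rolls (9+1) = 20. Cumulative: 54
Frame 5: SPARE (9+1=10). 10 + next roll (5) = 15. Cumulative: 69
Frame 6: OPEN (5+1=6). Cumulative: 75
Frame 7: SPARE (2+8=10). 10 + next roll (5) = 15. Cumulative: 90
Frame 8: OPEN (5+0=5). Cumulative: 95
Frame 9: OPEN (5+3=8). Cumulative: 103
Frame 10: SPARE. Sum of all frame-10 rolls (9+1+8) = 18. Cumulative: 121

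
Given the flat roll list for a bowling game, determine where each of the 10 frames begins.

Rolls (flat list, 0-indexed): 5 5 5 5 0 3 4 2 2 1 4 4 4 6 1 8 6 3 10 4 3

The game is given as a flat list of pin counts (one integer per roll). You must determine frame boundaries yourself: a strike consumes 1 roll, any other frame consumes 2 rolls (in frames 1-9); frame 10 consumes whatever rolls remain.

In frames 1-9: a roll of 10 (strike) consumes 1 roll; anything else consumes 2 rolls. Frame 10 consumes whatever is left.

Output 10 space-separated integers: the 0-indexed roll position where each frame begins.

Frame 1 starts at roll index 0: rolls=5,5 (sum=10), consumes 2 rolls
Frame 2 starts at roll index 2: rolls=5,5 (sum=10), consumes 2 rolls
Frame 3 starts at roll index 4: rolls=0,3 (sum=3), consumes 2 rolls
Frame 4 starts at roll index 6: rolls=4,2 (sum=6), consumes 2 rolls
Frame 5 starts at roll index 8: rolls=2,1 (sum=3), consumes 2 rolls
Frame 6 starts at roll index 10: rolls=4,4 (sum=8), consumes 2 rolls
Frame 7 starts at roll index 12: rolls=4,6 (sum=10), consumes 2 rolls
Frame 8 starts at roll index 14: rolls=1,8 (sum=9), consumes 2 rolls
Frame 9 starts at roll index 16: rolls=6,3 (sum=9), consumes 2 rolls
Frame 10 starts at roll index 18: 3 remaining rolls

Answer: 0 2 4 6 8 10 12 14 16 18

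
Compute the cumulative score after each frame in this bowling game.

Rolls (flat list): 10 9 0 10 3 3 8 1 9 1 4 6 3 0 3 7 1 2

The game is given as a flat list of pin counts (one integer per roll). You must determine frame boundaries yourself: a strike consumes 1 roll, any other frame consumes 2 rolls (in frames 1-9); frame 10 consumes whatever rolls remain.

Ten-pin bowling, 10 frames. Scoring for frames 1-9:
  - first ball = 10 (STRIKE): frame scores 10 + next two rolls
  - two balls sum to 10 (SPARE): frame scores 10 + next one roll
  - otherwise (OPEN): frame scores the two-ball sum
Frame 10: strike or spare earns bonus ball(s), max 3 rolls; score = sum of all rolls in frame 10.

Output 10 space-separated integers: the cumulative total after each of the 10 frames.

Frame 1: STRIKE. 10 + next two rolls (9+0) = 19. Cumulative: 19
Frame 2: OPEN (9+0=9). Cumulative: 28
Frame 3: STRIKE. 10 + next two rolls (3+3) = 16. Cumulative: 44
Frame 4: OPEN (3+3=6). Cumulative: 50
Frame 5: OPEN (8+1=9). Cumulative: 59
Frame 6: SPARE (9+1=10). 10 + next roll (4) = 14. Cumulative: 73
Frame 7: SPARE (4+6=10). 10 + next roll (3) = 13. Cumulative: 86
Frame 8: OPEN (3+0=3). Cumulative: 89
Frame 9: SPARE (3+7=10). 10 + next roll (1) = 11. Cumulative: 100
Frame 10: OPEN. Sum of all frame-10 rolls (1+2) = 3. Cumulative: 103

Answer: 19 28 44 50 59 73 86 89 100 103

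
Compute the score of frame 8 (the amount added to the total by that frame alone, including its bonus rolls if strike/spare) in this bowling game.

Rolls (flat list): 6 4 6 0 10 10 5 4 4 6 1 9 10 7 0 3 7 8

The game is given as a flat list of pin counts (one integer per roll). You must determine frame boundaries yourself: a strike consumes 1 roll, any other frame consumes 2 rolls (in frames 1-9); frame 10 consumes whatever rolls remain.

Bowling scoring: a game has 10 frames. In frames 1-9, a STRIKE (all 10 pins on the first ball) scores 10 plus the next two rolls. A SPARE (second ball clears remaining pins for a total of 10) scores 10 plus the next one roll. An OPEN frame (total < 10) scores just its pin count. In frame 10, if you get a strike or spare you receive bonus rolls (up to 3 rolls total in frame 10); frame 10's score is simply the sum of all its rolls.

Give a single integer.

Answer: 17

Derivation:
Frame 1: SPARE (6+4=10). 10 + next roll (6) = 16. Cumulative: 16
Frame 2: OPEN (6+0=6). Cumulative: 22
Frame 3: STRIKE. 10 + next two rolls (10+5) = 25. Cumulative: 47
Frame 4: STRIKE. 10 + next two rolls (5+4) = 19. Cumulative: 66
Frame 5: OPEN (5+4=9). Cumulative: 75
Frame 6: SPARE (4+6=10). 10 + next roll (1) = 11. Cumulative: 86
Frame 7: SPARE (1+9=10). 10 + next roll (10) = 20. Cumulative: 106
Frame 8: STRIKE. 10 + next two rolls (7+0) = 17. Cumulative: 123
Frame 9: OPEN (7+0=7). Cumulative: 130
Frame 10: SPARE. Sum of all frame-10 rolls (3+7+8) = 18. Cumulative: 148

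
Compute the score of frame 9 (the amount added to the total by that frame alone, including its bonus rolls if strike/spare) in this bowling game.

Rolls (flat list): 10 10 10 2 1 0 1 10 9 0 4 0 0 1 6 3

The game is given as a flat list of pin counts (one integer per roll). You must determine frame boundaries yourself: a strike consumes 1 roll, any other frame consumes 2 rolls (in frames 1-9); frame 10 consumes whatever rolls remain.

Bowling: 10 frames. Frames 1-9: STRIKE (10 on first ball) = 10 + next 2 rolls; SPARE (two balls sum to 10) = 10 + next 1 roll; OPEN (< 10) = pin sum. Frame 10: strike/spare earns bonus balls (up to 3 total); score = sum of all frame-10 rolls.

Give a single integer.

Frame 1: STRIKE. 10 + next two rolls (10+10) = 30. Cumulative: 30
Frame 2: STRIKE. 10 + next two rolls (10+2) = 22. Cumulative: 52
Frame 3: STRIKE. 10 + next two rolls (2+1) = 13. Cumulative: 65
Frame 4: OPEN (2+1=3). Cumulative: 68
Frame 5: OPEN (0+1=1). Cumulative: 69
Frame 6: STRIKE. 10 + next two rolls (9+0) = 19. Cumulative: 88
Frame 7: OPEN (9+0=9). Cumulative: 97
Frame 8: OPEN (4+0=4). Cumulative: 101
Frame 9: OPEN (0+1=1). Cumulative: 102
Frame 10: OPEN. Sum of all frame-10 rolls (6+3) = 9. Cumulative: 111

Answer: 1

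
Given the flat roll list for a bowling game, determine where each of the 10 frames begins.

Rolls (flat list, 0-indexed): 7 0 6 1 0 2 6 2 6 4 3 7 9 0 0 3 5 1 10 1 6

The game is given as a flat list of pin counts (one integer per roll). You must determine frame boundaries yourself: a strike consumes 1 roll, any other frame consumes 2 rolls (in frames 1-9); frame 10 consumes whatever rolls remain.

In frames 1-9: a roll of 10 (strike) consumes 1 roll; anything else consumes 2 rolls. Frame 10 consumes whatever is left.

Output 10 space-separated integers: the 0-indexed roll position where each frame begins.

Frame 1 starts at roll index 0: rolls=7,0 (sum=7), consumes 2 rolls
Frame 2 starts at roll index 2: rolls=6,1 (sum=7), consumes 2 rolls
Frame 3 starts at roll index 4: rolls=0,2 (sum=2), consumes 2 rolls
Frame 4 starts at roll index 6: rolls=6,2 (sum=8), consumes 2 rolls
Frame 5 starts at roll index 8: rolls=6,4 (sum=10), consumes 2 rolls
Frame 6 starts at roll index 10: rolls=3,7 (sum=10), consumes 2 rolls
Frame 7 starts at roll index 12: rolls=9,0 (sum=9), consumes 2 rolls
Frame 8 starts at roll index 14: rolls=0,3 (sum=3), consumes 2 rolls
Frame 9 starts at roll index 16: rolls=5,1 (sum=6), consumes 2 rolls
Frame 10 starts at roll index 18: 3 remaining rolls

Answer: 0 2 4 6 8 10 12 14 16 18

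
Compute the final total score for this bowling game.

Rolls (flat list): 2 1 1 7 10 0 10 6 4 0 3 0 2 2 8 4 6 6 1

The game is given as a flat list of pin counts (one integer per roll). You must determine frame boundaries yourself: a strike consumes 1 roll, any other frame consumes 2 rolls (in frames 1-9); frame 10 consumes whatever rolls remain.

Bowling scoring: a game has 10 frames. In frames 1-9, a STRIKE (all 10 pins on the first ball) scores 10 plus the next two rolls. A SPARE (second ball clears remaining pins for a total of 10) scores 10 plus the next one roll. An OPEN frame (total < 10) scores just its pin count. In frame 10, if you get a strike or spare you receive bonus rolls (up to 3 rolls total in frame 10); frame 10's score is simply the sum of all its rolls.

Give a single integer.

Frame 1: OPEN (2+1=3). Cumulative: 3
Frame 2: OPEN (1+7=8). Cumulative: 11
Frame 3: STRIKE. 10 + next two rolls (0+10) = 20. Cumulative: 31
Frame 4: SPARE (0+10=10). 10 + next roll (6) = 16. Cumulative: 47
Frame 5: SPARE (6+4=10). 10 + next roll (0) = 10. Cumulative: 57
Frame 6: OPEN (0+3=3). Cumulative: 60
Frame 7: OPEN (0+2=2). Cumulative: 62
Frame 8: SPARE (2+8=10). 10 + next roll (4) = 14. Cumulative: 76
Frame 9: SPARE (4+6=10). 10 + next roll (6) = 16. Cumulative: 92
Frame 10: OPEN. Sum of all frame-10 rolls (6+1) = 7. Cumulative: 99

Answer: 99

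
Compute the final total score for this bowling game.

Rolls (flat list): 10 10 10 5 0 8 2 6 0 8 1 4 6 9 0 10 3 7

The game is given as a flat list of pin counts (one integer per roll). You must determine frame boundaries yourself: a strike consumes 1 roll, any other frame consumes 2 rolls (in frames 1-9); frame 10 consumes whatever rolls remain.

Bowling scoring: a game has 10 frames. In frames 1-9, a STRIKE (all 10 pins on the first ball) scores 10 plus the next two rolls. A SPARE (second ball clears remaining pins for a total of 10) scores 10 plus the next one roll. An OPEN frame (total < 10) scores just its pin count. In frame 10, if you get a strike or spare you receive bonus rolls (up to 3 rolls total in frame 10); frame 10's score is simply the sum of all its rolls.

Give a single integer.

Answer: 154

Derivation:
Frame 1: STRIKE. 10 + next two rolls (10+10) = 30. Cumulative: 30
Frame 2: STRIKE. 10 + next two rolls (10+5) = 25. Cumulative: 55
Frame 3: STRIKE. 10 + next two rolls (5+0) = 15. Cumulative: 70
Frame 4: OPEN (5+0=5). Cumulative: 75
Frame 5: SPARE (8+2=10). 10 + next roll (6) = 16. Cumulative: 91
Frame 6: OPEN (6+0=6). Cumulative: 97
Frame 7: OPEN (8+1=9). Cumulative: 106
Frame 8: SPARE (4+6=10). 10 + next roll (9) = 19. Cumulative: 125
Frame 9: OPEN (9+0=9). Cumulative: 134
Frame 10: STRIKE. Sum of all frame-10 rolls (10+3+7) = 20. Cumulative: 154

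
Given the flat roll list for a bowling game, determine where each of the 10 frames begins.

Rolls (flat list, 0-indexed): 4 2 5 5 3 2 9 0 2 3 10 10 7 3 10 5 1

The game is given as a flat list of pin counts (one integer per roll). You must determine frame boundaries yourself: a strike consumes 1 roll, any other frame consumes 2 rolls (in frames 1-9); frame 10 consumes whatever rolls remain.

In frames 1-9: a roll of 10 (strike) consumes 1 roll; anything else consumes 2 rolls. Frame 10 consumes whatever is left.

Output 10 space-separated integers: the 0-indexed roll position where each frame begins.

Frame 1 starts at roll index 0: rolls=4,2 (sum=6), consumes 2 rolls
Frame 2 starts at roll index 2: rolls=5,5 (sum=10), consumes 2 rolls
Frame 3 starts at roll index 4: rolls=3,2 (sum=5), consumes 2 rolls
Frame 4 starts at roll index 6: rolls=9,0 (sum=9), consumes 2 rolls
Frame 5 starts at roll index 8: rolls=2,3 (sum=5), consumes 2 rolls
Frame 6 starts at roll index 10: roll=10 (strike), consumes 1 roll
Frame 7 starts at roll index 11: roll=10 (strike), consumes 1 roll
Frame 8 starts at roll index 12: rolls=7,3 (sum=10), consumes 2 rolls
Frame 9 starts at roll index 14: roll=10 (strike), consumes 1 roll
Frame 10 starts at roll index 15: 2 remaining rolls

Answer: 0 2 4 6 8 10 11 12 14 15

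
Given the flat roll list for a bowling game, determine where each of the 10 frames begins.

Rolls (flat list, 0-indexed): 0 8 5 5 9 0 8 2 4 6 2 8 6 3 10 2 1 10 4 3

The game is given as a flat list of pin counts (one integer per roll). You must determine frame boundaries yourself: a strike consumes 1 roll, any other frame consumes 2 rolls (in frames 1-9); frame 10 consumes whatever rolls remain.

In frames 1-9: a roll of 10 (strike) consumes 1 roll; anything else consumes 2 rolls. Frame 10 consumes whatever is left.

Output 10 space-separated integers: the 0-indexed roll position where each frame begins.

Frame 1 starts at roll index 0: rolls=0,8 (sum=8), consumes 2 rolls
Frame 2 starts at roll index 2: rolls=5,5 (sum=10), consumes 2 rolls
Frame 3 starts at roll index 4: rolls=9,0 (sum=9), consumes 2 rolls
Frame 4 starts at roll index 6: rolls=8,2 (sum=10), consumes 2 rolls
Frame 5 starts at roll index 8: rolls=4,6 (sum=10), consumes 2 rolls
Frame 6 starts at roll index 10: rolls=2,8 (sum=10), consumes 2 rolls
Frame 7 starts at roll index 12: rolls=6,3 (sum=9), consumes 2 rolls
Frame 8 starts at roll index 14: roll=10 (strike), consumes 1 roll
Frame 9 starts at roll index 15: rolls=2,1 (sum=3), consumes 2 rolls
Frame 10 starts at roll index 17: 3 remaining rolls

Answer: 0 2 4 6 8 10 12 14 15 17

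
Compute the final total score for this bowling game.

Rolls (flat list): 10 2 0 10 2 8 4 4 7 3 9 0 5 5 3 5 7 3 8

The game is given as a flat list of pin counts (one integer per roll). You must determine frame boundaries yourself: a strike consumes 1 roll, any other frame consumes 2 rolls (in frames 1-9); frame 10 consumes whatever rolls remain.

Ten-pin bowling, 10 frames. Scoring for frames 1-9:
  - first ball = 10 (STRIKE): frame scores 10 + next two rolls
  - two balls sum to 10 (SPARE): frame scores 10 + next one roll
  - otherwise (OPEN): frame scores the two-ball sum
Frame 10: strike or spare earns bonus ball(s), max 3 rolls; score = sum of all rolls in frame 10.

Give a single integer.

Answer: 123

Derivation:
Frame 1: STRIKE. 10 + next two rolls (2+0) = 12. Cumulative: 12
Frame 2: OPEN (2+0=2). Cumulative: 14
Frame 3: STRIKE. 10 + next two rolls (2+8) = 20. Cumulative: 34
Frame 4: SPARE (2+8=10). 10 + next roll (4) = 14. Cumulative: 48
Frame 5: OPEN (4+4=8). Cumulative: 56
Frame 6: SPARE (7+3=10). 10 + next roll (9) = 19. Cumulative: 75
Frame 7: OPEN (9+0=9). Cumulative: 84
Frame 8: SPARE (5+5=10). 10 + next roll (3) = 13. Cumulative: 97
Frame 9: OPEN (3+5=8). Cumulative: 105
Frame 10: SPARE. Sum of all frame-10 rolls (7+3+8) = 18. Cumulative: 123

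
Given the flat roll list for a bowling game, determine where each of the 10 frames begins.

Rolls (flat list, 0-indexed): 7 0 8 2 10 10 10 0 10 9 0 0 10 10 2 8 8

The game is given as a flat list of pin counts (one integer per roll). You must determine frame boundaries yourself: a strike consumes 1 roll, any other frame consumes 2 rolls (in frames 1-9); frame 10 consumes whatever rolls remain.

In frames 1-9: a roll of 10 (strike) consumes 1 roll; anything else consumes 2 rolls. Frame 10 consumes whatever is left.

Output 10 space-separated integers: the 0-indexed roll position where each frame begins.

Frame 1 starts at roll index 0: rolls=7,0 (sum=7), consumes 2 rolls
Frame 2 starts at roll index 2: rolls=8,2 (sum=10), consumes 2 rolls
Frame 3 starts at roll index 4: roll=10 (strike), consumes 1 roll
Frame 4 starts at roll index 5: roll=10 (strike), consumes 1 roll
Frame 5 starts at roll index 6: roll=10 (strike), consumes 1 roll
Frame 6 starts at roll index 7: rolls=0,10 (sum=10), consumes 2 rolls
Frame 7 starts at roll index 9: rolls=9,0 (sum=9), consumes 2 rolls
Frame 8 starts at roll index 11: rolls=0,10 (sum=10), consumes 2 rolls
Frame 9 starts at roll index 13: roll=10 (strike), consumes 1 roll
Frame 10 starts at roll index 14: 3 remaining rolls

Answer: 0 2 4 5 6 7 9 11 13 14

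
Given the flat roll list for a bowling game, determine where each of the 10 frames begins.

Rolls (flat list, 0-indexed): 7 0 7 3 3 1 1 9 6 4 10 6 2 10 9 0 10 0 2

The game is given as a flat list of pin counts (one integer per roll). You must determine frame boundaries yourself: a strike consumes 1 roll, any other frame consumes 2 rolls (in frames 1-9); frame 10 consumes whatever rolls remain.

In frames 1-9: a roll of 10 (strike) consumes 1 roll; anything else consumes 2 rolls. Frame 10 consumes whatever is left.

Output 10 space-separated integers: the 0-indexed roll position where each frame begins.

Frame 1 starts at roll index 0: rolls=7,0 (sum=7), consumes 2 rolls
Frame 2 starts at roll index 2: rolls=7,3 (sum=10), consumes 2 rolls
Frame 3 starts at roll index 4: rolls=3,1 (sum=4), consumes 2 rolls
Frame 4 starts at roll index 6: rolls=1,9 (sum=10), consumes 2 rolls
Frame 5 starts at roll index 8: rolls=6,4 (sum=10), consumes 2 rolls
Frame 6 starts at roll index 10: roll=10 (strike), consumes 1 roll
Frame 7 starts at roll index 11: rolls=6,2 (sum=8), consumes 2 rolls
Frame 8 starts at roll index 13: roll=10 (strike), consumes 1 roll
Frame 9 starts at roll index 14: rolls=9,0 (sum=9), consumes 2 rolls
Frame 10 starts at roll index 16: 3 remaining rolls

Answer: 0 2 4 6 8 10 11 13 14 16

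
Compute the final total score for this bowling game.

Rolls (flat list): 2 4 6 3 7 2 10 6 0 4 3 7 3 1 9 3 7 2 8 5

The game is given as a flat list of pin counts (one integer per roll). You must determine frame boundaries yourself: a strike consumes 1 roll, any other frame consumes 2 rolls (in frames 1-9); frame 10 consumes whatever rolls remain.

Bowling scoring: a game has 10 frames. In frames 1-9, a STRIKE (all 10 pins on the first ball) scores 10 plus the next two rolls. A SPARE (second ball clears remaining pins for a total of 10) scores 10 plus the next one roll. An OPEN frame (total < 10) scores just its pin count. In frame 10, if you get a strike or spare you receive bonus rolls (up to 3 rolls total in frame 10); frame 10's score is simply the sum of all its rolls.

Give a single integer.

Frame 1: OPEN (2+4=6). Cumulative: 6
Frame 2: OPEN (6+3=9). Cumulative: 15
Frame 3: OPEN (7+2=9). Cumulative: 24
Frame 4: STRIKE. 10 + next two rolls (6+0) = 16. Cumulative: 40
Frame 5: OPEN (6+0=6). Cumulative: 46
Frame 6: OPEN (4+3=7). Cumulative: 53
Frame 7: SPARE (7+3=10). 10 + next roll (1) = 11. Cumulative: 64
Frame 8: SPARE (1+9=10). 10 + next roll (3) = 13. Cumulative: 77
Frame 9: SPARE (3+7=10). 10 + next roll (2) = 12. Cumulative: 89
Frame 10: SPARE. Sum of all frame-10 rolls (2+8+5) = 15. Cumulative: 104

Answer: 104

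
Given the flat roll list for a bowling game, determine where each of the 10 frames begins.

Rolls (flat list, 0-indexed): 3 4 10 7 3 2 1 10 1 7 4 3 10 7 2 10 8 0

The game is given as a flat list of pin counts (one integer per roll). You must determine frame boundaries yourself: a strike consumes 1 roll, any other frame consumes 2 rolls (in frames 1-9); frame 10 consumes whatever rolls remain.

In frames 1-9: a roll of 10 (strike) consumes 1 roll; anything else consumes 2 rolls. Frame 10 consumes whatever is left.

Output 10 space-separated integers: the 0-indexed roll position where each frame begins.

Frame 1 starts at roll index 0: rolls=3,4 (sum=7), consumes 2 rolls
Frame 2 starts at roll index 2: roll=10 (strike), consumes 1 roll
Frame 3 starts at roll index 3: rolls=7,3 (sum=10), consumes 2 rolls
Frame 4 starts at roll index 5: rolls=2,1 (sum=3), consumes 2 rolls
Frame 5 starts at roll index 7: roll=10 (strike), consumes 1 roll
Frame 6 starts at roll index 8: rolls=1,7 (sum=8), consumes 2 rolls
Frame 7 starts at roll index 10: rolls=4,3 (sum=7), consumes 2 rolls
Frame 8 starts at roll index 12: roll=10 (strike), consumes 1 roll
Frame 9 starts at roll index 13: rolls=7,2 (sum=9), consumes 2 rolls
Frame 10 starts at roll index 15: 3 remaining rolls

Answer: 0 2 3 5 7 8 10 12 13 15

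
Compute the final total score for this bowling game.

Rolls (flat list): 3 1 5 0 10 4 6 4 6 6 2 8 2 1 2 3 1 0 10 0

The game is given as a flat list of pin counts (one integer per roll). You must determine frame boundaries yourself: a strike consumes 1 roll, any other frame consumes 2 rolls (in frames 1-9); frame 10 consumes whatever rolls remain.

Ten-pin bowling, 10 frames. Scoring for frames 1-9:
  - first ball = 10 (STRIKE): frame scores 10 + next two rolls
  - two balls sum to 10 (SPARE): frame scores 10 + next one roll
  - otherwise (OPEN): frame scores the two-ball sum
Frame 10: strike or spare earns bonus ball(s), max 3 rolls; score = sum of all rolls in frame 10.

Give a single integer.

Answer: 95

Derivation:
Frame 1: OPEN (3+1=4). Cumulative: 4
Frame 2: OPEN (5+0=5). Cumulative: 9
Frame 3: STRIKE. 10 + next two rolls (4+6) = 20. Cumulative: 29
Frame 4: SPARE (4+6=10). 10 + next roll (4) = 14. Cumulative: 43
Frame 5: SPARE (4+6=10). 10 + next roll (6) = 16. Cumulative: 59
Frame 6: OPEN (6+2=8). Cumulative: 67
Frame 7: SPARE (8+2=10). 10 + next roll (1) = 11. Cumulative: 78
Frame 8: OPEN (1+2=3). Cumulative: 81
Frame 9: OPEN (3+1=4). Cumulative: 85
Frame 10: SPARE. Sum of all frame-10 rolls (0+10+0) = 10. Cumulative: 95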